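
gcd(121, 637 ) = 1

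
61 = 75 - 14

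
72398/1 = 72398 = 72398.00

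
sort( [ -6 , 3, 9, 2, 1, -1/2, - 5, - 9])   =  [- 9 , - 6, - 5, - 1/2,  1, 2,3, 9]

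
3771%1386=999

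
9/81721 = 9/81721 = 0.00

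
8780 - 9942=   -  1162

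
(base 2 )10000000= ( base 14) 92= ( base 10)128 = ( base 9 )152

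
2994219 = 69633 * 43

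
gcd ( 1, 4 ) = 1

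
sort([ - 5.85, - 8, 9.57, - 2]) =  [ - 8, - 5.85 , - 2,9.57] 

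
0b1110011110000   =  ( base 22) F6G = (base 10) 7408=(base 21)GGG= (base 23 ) E02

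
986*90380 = 89114680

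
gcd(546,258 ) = 6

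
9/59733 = 1/6637 = 0.00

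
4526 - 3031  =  1495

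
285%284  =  1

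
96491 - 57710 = 38781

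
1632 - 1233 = 399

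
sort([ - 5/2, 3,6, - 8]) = [ - 8, - 5/2, 3, 6 ]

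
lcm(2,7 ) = 14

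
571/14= 40 +11/14 = 40.79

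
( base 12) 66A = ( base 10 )946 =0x3B2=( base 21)231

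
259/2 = 129 + 1/2 = 129.50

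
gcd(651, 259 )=7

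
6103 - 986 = 5117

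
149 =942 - 793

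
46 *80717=3712982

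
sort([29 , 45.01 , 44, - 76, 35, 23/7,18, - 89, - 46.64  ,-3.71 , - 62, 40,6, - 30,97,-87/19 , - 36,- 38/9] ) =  [ - 89, - 76, - 62, -46.64,-36  ,-30 , - 87/19, - 38/9 , - 3.71 , 23/7,6,18 , 29, 35,40,44, 45.01,97]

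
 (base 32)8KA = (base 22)I5K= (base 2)10001010001010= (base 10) 8842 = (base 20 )1222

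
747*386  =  288342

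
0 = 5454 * 0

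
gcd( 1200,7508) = 4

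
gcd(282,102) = 6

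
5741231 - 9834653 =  - 4093422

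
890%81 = 80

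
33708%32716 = 992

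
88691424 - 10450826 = 78240598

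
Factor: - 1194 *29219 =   -  2^1*3^1*61^1*199^1*479^1=- 34887486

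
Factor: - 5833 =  - 19^1*307^1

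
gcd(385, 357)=7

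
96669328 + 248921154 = 345590482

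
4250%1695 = 860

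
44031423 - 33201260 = 10830163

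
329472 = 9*36608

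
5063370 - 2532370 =2531000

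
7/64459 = 7/64459= 0.00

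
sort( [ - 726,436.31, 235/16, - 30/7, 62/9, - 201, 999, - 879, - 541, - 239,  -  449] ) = [-879, - 726, - 541, - 449, - 239, -201, - 30/7,  62/9, 235/16,436.31, 999]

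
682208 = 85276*8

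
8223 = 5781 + 2442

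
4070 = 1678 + 2392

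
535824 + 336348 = 872172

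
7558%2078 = 1324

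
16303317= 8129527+8173790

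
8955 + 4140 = 13095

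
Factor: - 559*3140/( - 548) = 5^1 *13^1 * 43^1*137^ ( - 1) *157^1 = 438815/137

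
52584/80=6573/10 = 657.30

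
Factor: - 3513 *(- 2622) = 2^1*3^2*19^1 * 23^1  *  1171^1 = 9211086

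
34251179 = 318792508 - 284541329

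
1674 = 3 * 558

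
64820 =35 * 1852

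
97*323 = 31331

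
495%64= 47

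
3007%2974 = 33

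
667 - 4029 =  - 3362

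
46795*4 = 187180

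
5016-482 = 4534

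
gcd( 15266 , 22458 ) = 2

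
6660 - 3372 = 3288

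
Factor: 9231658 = 2^1*  4615829^1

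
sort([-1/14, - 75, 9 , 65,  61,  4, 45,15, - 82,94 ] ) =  [ - 82, - 75, - 1/14, 4, 9, 15,45, 61,65,94]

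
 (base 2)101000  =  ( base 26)1e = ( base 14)2c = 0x28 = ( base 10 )40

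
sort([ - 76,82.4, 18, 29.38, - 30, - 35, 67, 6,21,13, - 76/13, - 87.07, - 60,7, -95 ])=[ - 95, -87.07, -76,- 60,- 35, - 30,-76/13, 6,7, 13,18,21,29.38,67, 82.4]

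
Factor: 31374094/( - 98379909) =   -  2^1 * 3^(-2)*521^( - 1 ) * 20981^( - 1 ) * 15687047^1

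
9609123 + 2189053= 11798176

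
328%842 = 328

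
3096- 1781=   1315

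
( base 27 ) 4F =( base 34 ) 3L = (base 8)173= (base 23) 58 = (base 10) 123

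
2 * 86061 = 172122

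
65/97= 65/97 = 0.67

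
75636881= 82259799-6622918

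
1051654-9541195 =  - 8489541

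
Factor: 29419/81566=2^( - 1)*13^1*17^( - 1 )*31^1*73^1  *2399^ (  -  1 )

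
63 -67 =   -  4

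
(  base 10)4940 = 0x134c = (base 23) 97I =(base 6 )34512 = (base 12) 2A38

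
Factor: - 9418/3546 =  - 3^(-2)*17^1 * 197^( - 1 )*277^1 = - 4709/1773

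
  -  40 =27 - 67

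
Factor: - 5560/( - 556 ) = 2^1 * 5^1=10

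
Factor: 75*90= 6750 = 2^1*3^3*5^3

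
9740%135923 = 9740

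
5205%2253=699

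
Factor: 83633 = 11^1 * 7603^1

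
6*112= 672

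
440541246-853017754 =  - 412476508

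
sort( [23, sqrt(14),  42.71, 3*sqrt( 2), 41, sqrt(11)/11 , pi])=[ sqrt( 11) /11, pi, sqrt( 14) , 3* sqrt ( 2 ),  23, 41,42.71]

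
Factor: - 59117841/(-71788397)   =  3^2*6568649^1 * 71788397^( - 1) 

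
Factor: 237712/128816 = 97^( -1 )*179^1=179/97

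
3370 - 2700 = 670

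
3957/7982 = 3957/7982 = 0.50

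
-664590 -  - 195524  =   - 469066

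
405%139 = 127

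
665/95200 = 19/2720=0.01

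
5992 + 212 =6204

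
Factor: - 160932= -2^2*3^1*13411^1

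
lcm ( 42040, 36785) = 294280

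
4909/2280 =2 + 349/2280 = 2.15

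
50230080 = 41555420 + 8674660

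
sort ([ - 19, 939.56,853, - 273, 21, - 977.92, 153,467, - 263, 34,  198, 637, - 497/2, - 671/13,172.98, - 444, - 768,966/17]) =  [ - 977.92, - 768, - 444, - 273 ,-263,  -  497/2, - 671/13, - 19, 21, 34,966/17, 153 , 172.98, 198,467 , 637, 853, 939.56]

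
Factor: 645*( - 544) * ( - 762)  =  267370560 = 2^6*3^2 * 5^1 * 17^1 * 43^1*127^1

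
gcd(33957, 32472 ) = 99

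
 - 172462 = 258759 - 431221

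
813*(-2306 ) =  - 1874778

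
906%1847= 906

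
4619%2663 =1956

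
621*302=187542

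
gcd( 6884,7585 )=1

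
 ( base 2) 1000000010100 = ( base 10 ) 4116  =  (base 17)e42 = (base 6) 31020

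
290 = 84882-84592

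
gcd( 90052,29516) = 188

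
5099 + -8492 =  - 3393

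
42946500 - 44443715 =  - 1497215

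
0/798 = 0 = 0.00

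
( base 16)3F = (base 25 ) 2d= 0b111111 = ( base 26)2B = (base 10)63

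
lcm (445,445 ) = 445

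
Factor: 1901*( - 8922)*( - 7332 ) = 2^3*3^2*13^1*47^1*1487^1*1901^1 = 124356013704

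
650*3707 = 2409550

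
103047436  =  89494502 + 13552934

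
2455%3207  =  2455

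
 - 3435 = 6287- 9722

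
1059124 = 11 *96284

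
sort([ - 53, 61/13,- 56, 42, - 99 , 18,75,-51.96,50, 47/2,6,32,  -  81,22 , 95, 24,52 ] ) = [-99,-81,-56  ,  -  53, - 51.96 , 61/13,6, 18,  22, 47/2,  24 , 32,  42 , 50, 52,75,95]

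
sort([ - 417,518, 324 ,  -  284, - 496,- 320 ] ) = [  -  496,  -  417, - 320, - 284,324,518 ] 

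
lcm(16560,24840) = 49680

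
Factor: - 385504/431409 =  - 2^5*3^( - 1)*7^1 * 11^( - 1)*17^( - 1)*769^( - 1 )*1721^1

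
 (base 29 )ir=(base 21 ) 153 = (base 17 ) 1F5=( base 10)549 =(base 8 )1045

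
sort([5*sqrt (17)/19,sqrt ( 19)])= [5*sqrt( 17) /19, sqrt (19)]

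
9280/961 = 9280/961 = 9.66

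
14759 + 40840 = 55599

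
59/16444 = 59/16444 =0.00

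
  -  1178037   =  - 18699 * 63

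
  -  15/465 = -1/31 = - 0.03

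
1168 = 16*73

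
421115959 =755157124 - 334041165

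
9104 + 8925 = 18029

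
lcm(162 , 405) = 810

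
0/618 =0 = 0.00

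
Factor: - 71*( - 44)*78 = 2^3*3^1 * 11^1 * 13^1*71^1  =  243672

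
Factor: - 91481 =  - 13^1*31^1*227^1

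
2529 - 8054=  - 5525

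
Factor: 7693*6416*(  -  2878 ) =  -2^5 * 7^2*157^1*401^1*1439^1 = -142053152864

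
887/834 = 1+53/834=1.06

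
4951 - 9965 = - 5014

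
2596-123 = 2473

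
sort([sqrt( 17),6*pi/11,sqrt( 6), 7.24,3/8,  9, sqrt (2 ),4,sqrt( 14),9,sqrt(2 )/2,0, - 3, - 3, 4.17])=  [  -  3, - 3, 0,3/8,sqrt( 2) /2, sqrt(2),6*pi/11,  sqrt( 6 ),sqrt( 14),4,sqrt( 17 ),4.17,7.24,9 , 9]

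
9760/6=4880/3  =  1626.67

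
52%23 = 6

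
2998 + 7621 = 10619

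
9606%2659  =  1629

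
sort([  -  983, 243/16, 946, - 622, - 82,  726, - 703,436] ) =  [ - 983, - 703, - 622,-82 , 243/16,436, 726, 946]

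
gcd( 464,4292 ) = 116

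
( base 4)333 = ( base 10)63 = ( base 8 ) 77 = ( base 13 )4b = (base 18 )39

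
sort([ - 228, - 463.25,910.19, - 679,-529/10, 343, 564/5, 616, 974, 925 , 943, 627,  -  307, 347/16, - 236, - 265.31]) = [ - 679,- 463.25, - 307, - 265.31, - 236, - 228,- 529/10,347/16 , 564/5 , 343,616, 627,  910.19,925,943,974] 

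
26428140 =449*58860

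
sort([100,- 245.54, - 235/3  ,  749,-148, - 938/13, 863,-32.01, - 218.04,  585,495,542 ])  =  [  -  245.54,  -  218.04 ,  -  148,-235/3, - 938/13, -32.01,100,495, 542, 585 , 749,863 ] 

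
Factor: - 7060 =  - 2^2*5^1*353^1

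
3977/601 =3977/601 = 6.62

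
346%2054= 346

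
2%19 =2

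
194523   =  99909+94614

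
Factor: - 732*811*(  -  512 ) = 2^11 *3^1 * 61^1* 811^1 = 303949824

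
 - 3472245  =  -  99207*35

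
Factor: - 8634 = -2^1*3^1*1439^1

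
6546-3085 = 3461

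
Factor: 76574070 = 2^1 * 3^2 *5^1*850823^1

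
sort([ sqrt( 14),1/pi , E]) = [ 1/pi, E, sqrt( 14) ]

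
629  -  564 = 65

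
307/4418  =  307/4418 = 0.07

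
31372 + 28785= 60157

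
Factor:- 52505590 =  - 2^1*5^1*37^1*141907^1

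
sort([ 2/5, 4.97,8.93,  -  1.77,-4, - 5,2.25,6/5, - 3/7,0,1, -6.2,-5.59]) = [ - 6.2, - 5.59, - 5,  -  4, - 1.77, - 3/7, 0, 2/5,1, 6/5,2.25,4.97, 8.93]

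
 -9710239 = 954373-10664612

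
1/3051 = 1/3051 = 0.00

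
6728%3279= 170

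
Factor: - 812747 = - 13^1*101^1 * 619^1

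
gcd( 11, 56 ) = 1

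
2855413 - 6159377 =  - 3303964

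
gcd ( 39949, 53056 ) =1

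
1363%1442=1363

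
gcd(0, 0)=0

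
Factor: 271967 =271967^1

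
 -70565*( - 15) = 1058475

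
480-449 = 31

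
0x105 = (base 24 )AL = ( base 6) 1113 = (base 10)261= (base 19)de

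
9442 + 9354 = 18796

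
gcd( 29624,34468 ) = 28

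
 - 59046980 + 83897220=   24850240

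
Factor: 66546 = 2^1*3^2*3697^1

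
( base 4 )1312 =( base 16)76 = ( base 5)433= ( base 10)118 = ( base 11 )a8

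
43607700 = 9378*4650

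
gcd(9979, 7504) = 1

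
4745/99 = 47 + 92/99 = 47.93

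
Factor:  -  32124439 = - 32124439^1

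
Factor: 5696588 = 2^2*47^1* 157^1*193^1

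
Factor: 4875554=2^1*2437777^1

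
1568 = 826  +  742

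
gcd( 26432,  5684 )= 28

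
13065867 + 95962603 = 109028470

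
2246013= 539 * 4167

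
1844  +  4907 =6751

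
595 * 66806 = 39749570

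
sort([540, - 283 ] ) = [ - 283,540 ]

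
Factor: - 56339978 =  - 2^1*19^1*1482631^1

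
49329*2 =98658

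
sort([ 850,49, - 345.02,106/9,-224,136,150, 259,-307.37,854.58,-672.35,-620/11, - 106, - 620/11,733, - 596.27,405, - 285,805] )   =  [  -  672.35, - 596.27,  -  345.02,  -  307.37,-285, - 224, - 106, -620/11 ,-620/11,106/9, 49,136, 150,259,405,733, 805,850, 854.58] 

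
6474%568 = 226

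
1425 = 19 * 75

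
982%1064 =982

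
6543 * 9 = 58887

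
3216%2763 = 453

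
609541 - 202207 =407334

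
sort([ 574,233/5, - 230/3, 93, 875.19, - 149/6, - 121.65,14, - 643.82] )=[ - 643.82, - 121.65, - 230/3, - 149/6, 14, 233/5, 93,  574, 875.19] 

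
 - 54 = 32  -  86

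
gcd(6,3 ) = 3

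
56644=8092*7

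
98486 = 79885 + 18601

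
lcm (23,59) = 1357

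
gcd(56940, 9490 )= 9490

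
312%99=15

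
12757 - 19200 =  - 6443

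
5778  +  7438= 13216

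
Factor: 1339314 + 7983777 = 3^2*19^1*54521^1 = 9323091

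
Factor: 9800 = 2^3*5^2*7^2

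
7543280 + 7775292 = 15318572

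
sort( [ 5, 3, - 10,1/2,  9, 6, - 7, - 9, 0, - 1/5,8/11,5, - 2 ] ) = [- 10, - 9,-7, - 2, - 1/5, 0, 1/2, 8/11,3, 5,  5, 6, 9 ]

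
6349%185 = 59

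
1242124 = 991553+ 250571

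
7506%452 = 274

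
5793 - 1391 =4402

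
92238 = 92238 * 1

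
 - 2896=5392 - 8288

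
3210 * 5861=18813810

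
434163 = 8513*51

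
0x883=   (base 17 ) 793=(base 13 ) CB8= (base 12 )1317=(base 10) 2179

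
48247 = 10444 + 37803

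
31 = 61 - 30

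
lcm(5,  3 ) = 15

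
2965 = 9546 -6581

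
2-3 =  - 1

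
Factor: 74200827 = 3^1 * 47^1*61^1*8627^1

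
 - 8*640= - 5120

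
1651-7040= - 5389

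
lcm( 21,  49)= 147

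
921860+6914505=7836365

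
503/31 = 503/31 = 16.23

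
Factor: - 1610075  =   - 5^2 * 64403^1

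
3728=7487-3759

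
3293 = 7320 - 4027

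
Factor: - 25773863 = - 25773863^1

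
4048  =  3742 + 306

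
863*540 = 466020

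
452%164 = 124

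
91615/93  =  91615/93 = 985.11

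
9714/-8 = - 4857/4=- 1214.25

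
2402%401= 397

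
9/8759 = 9/8759 = 0.00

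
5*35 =175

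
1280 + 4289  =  5569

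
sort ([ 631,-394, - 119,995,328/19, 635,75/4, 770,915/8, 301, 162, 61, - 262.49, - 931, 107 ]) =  [  -  931,-394, -262.49, - 119,328/19, 75/4 , 61, 107, 915/8, 162, 301, 631,635, 770, 995] 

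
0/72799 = 0 = 0.00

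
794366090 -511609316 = 282756774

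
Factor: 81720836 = 2^2*17^1*31^1*38767^1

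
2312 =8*289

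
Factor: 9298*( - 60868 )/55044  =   - 2^1*3^( - 2 )*11^( - 1)*139^( - 1 )*4649^1*15217^1 = - 141487666/13761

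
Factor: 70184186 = 2^1*31^1*1132003^1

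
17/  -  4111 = -17/4111= - 0.00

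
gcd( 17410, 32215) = 5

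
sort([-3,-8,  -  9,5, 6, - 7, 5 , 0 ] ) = [- 9 , - 8, - 7, - 3,0,5,5,6 ] 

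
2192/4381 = 2192/4381 = 0.50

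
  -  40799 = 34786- 75585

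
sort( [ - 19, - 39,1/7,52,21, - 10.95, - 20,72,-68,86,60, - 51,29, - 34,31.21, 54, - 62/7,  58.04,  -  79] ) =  [ - 79,-68, - 51, - 39, -34, - 20,- 19, - 10.95, - 62/7,1/7  ,  21, 29 , 31.21,52, 54, 58.04, 60, 72,  86] 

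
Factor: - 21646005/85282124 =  - 2^(-2)*3^1* 5^1* 1443067^1*21320531^( -1) 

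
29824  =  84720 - 54896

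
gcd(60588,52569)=891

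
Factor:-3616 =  - 2^5*113^1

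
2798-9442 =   -  6644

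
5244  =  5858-614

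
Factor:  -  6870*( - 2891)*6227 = 123675505590  =  2^1*3^1*5^1* 7^2*13^1*59^1*229^1 * 479^1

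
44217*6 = 265302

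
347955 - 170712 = 177243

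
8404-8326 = 78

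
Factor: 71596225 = 5^2*2863849^1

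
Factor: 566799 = 3^1*188933^1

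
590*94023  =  55473570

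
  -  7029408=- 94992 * 74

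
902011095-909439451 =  - 7428356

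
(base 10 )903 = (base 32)s7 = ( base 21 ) 210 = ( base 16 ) 387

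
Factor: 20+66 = 86 = 2^1*43^1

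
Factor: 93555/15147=105/17 = 3^1*5^1*7^1*17^ ( - 1 ) 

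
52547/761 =69+38/761 = 69.05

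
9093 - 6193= 2900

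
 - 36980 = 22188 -59168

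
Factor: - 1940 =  - 2^2*5^1*97^1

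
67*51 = 3417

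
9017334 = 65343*138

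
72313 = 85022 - 12709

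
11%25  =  11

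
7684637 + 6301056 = 13985693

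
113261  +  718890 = 832151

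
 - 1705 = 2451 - 4156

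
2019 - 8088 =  - 6069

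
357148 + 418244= 775392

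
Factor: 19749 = 3^1*29^1*227^1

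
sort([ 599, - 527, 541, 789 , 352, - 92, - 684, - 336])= [ - 684, -527,-336 ,  -  92,352,541 , 599, 789 ]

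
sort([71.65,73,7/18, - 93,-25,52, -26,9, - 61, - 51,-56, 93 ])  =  [ - 93 , - 61, - 56, - 51, - 26, - 25,7/18, 9,52 , 71.65, 73, 93]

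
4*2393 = 9572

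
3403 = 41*83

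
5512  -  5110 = 402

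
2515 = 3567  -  1052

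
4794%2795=1999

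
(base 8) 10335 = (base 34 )3OX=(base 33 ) 3VR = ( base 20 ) afh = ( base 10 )4317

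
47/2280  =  47/2280 = 0.02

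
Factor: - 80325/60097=-3^3 * 5^2*7^1 * 17^1* 19^(-1) * 3163^(-1) 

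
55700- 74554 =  - 18854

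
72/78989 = 72/78989 =0.00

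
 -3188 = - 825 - 2363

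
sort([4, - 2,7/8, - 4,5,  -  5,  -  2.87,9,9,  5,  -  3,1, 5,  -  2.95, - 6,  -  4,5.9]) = [ - 6, - 5,- 4,  -  4, - 3, - 2.95, - 2.87,  -  2,  7/8,1, 4, 5, 5, 5,5.9, 9, 9 ] 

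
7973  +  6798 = 14771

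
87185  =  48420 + 38765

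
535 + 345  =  880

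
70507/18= 70507/18 =3917.06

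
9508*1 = 9508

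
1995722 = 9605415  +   - 7609693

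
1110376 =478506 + 631870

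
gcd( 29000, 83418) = 2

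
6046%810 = 376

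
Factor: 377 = 13^1*29^1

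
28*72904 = 2041312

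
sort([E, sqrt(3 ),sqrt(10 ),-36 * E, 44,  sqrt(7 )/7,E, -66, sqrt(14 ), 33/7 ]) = [ - 36*E, - 66, sqrt(7 ) /7,sqrt(3 ),E,E,sqrt(10 ), sqrt( 14) , 33/7, 44 ] 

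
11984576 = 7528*1592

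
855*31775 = 27167625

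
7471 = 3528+3943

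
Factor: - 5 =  - 5^1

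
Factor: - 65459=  - 67^1*977^1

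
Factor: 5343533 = 13^1*411041^1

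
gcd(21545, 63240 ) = 155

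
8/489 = 8/489= 0.02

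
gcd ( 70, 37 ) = 1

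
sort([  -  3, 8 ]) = [- 3, 8] 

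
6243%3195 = 3048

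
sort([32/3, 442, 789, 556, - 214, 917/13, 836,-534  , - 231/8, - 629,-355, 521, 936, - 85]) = [ - 629,  -  534,-355, - 214,-85,- 231/8,32/3 , 917/13, 442, 521,556,789, 836, 936 ]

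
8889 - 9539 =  - 650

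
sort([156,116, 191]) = [116, 156,191] 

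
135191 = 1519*89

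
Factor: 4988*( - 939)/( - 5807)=2^2*3^1*29^1 * 43^1*313^1*5807^(-1) = 4683732/5807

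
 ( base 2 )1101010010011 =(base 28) 8IR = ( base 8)15223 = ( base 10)6803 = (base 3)100022222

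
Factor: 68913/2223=31 = 31^1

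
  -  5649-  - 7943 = 2294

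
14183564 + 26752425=40935989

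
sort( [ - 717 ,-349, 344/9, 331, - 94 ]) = [ - 717,-349, - 94, 344/9,331]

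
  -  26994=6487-33481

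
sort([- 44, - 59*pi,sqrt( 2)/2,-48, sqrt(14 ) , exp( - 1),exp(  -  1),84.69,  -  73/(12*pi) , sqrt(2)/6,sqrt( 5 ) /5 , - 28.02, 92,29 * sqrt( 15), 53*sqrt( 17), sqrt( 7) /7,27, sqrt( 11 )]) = [ -59*pi,-48,-44,  -  28.02, - 73/( 12*pi ),sqrt( 2 )/6,exp( - 1 ), exp(-1), sqrt( 7 ) /7, sqrt( 5 )/5,sqrt( 2 ) /2, sqrt(11),sqrt( 14), 27, 84.69,92 , 29*sqrt( 15 ),53*sqrt( 17)]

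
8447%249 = 230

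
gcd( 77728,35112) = 56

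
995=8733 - 7738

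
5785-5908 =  - 123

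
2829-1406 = 1423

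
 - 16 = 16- 32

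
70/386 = 35/193  =  0.18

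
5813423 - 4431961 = 1381462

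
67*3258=218286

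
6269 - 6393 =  - 124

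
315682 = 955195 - 639513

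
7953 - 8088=-135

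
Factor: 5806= 2^1 * 2903^1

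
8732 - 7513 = 1219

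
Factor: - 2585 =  - 5^1*11^1*47^1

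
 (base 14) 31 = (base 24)1J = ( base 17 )29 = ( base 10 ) 43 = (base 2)101011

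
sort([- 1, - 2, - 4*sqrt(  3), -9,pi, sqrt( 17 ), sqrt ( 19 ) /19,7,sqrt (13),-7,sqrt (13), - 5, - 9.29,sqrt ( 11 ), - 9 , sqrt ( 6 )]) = [ - 9.29,- 9, - 9,-7, - 4*sqrt( 3 ), - 5, - 2,-1,sqrt(19 ) /19,sqrt(6 ), pi, sqrt( 11),sqrt(13 ),sqrt( 13 ),sqrt( 17 ),7]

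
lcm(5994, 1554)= 41958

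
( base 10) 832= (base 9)1124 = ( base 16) 340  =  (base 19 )25f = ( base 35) NR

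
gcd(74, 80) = 2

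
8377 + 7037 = 15414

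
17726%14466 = 3260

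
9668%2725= 1493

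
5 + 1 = 6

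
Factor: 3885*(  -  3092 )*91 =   -  1093130220=- 2^2*3^1*5^1 *7^2*13^1*37^1*773^1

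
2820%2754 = 66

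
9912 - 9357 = 555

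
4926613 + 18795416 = 23722029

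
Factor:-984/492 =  - 2 = - 2^1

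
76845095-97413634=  - 20568539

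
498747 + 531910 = 1030657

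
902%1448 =902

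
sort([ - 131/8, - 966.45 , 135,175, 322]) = [ - 966.45, - 131/8,135,175,322 ] 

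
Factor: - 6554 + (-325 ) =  - 3^1 * 2293^1 = - 6879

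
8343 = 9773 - 1430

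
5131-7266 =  - 2135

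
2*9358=18716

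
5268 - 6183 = -915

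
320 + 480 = 800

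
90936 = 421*216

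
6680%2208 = 56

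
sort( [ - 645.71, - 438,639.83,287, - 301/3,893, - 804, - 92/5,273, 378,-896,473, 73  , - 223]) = [ - 896, - 804, - 645.71, - 438, - 223, - 301/3, - 92/5,73,  273,287, 378,473,639.83 , 893]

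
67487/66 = 67487/66 = 1022.53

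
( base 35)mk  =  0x316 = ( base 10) 790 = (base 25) 16f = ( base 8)1426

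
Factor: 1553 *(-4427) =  - 6875131 = -19^1*233^1*1553^1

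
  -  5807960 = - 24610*236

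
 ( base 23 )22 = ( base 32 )1g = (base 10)48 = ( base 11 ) 44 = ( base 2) 110000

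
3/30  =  1/10 = 0.10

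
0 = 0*350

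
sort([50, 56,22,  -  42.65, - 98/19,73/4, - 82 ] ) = [ - 82,- 42.65, - 98/19, 73/4,22, 50,56]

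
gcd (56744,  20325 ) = 1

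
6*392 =2352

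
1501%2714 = 1501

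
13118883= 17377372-4258489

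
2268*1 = 2268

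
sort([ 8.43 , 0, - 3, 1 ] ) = [ - 3 , 0,  1,8.43 ] 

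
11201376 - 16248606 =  - 5047230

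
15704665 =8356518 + 7348147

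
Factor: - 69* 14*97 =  - 93702 = -2^1*3^1*7^1 * 23^1*97^1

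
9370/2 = 4685 = 4685.00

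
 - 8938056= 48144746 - 57082802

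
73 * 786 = 57378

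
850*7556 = 6422600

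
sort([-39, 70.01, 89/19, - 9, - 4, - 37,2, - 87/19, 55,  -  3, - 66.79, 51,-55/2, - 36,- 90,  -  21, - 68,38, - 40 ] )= [-90, - 68  , - 66.79  ,-40,-39, - 37, - 36, - 55/2,  -  21,-9, - 87/19, - 4, - 3,  2 , 89/19, 38, 51, 55, 70.01 ]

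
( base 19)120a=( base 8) 16647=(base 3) 101102011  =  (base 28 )9j3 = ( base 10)7591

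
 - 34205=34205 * ( - 1 )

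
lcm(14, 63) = 126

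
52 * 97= 5044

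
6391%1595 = 11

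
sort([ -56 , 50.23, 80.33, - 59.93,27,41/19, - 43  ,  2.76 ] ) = [ - 59.93, - 56, - 43,41/19, 2.76,27, 50.23 , 80.33]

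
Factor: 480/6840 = 4/57 = 2^2 * 3^ ( - 1) *19^(-1) 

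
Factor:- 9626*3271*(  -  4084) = 2^3*1021^1*3271^1*4813^1 = 128591462264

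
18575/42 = 442 + 11/42 = 442.26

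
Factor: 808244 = 2^2*202061^1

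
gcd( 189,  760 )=1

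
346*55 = 19030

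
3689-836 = 2853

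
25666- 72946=  -  47280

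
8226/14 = 587  +  4/7  =  587.57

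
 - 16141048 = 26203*(-616 ) 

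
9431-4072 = 5359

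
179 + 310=489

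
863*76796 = 66274948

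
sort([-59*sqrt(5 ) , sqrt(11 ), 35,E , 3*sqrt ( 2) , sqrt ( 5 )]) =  [  -  59*sqrt(5),  sqrt(5),E, sqrt ( 11), 3 * sqrt(2 ),  35 ]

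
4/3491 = 4/3491   =  0.00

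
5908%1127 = 273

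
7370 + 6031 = 13401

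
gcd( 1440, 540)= 180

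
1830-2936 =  - 1106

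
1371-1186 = 185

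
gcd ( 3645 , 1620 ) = 405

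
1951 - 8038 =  - 6087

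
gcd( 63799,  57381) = 1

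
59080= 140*422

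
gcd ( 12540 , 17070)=30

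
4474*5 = 22370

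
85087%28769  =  27549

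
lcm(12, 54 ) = 108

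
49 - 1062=-1013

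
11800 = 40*295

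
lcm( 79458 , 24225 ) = 1986450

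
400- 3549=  - 3149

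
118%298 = 118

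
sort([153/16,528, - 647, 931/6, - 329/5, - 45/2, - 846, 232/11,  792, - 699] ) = [ - 846, - 699, - 647,  -  329/5,-45/2,153/16,232/11,931/6,528,792 ]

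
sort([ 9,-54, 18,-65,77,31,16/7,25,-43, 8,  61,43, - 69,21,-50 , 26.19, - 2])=[-69, - 65, - 54, - 50, - 43, - 2,16/7, 8,9,  18,21,25,26.19,31,  43  ,  61,77] 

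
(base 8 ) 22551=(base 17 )1g26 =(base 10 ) 9577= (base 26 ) E49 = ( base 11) 7217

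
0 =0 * 8749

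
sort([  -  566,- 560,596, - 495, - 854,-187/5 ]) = [ - 854, - 566, - 560  , - 495,-187/5, 596]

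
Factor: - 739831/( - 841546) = 2^( - 1 )*191^(-1 )* 601^1*1231^1*2203^( - 1 )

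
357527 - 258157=99370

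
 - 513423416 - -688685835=175262419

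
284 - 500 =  - 216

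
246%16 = 6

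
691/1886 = 691/1886 = 0.37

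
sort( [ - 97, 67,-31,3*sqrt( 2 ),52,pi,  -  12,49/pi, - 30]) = [ - 97,- 31,-30, - 12,pi, 3*sqrt( 2),49/pi,  52,67 ] 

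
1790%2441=1790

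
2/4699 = 2/4699 = 0.00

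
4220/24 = 1055/6 = 175.83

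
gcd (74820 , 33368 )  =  172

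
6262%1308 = 1030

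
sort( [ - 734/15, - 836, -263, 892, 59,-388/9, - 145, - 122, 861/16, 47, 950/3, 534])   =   [ - 836, - 263, - 145,  -  122, - 734/15, - 388/9, 47,861/16,  59, 950/3, 534, 892 ]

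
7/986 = 7/986 = 0.01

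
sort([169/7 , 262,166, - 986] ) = [ - 986,169/7, 166,262 ] 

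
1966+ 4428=6394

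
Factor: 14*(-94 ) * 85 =-111860 =- 2^2 * 5^1*7^1*17^1*47^1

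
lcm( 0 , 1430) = 0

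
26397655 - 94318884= - 67921229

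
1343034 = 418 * 3213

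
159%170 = 159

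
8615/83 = 8615/83=103.80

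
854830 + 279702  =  1134532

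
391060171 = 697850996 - 306790825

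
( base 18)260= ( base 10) 756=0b1011110100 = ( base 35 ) ll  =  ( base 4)23310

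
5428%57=13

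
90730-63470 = 27260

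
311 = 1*311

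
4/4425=4/4425= 0.00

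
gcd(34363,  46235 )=7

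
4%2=0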